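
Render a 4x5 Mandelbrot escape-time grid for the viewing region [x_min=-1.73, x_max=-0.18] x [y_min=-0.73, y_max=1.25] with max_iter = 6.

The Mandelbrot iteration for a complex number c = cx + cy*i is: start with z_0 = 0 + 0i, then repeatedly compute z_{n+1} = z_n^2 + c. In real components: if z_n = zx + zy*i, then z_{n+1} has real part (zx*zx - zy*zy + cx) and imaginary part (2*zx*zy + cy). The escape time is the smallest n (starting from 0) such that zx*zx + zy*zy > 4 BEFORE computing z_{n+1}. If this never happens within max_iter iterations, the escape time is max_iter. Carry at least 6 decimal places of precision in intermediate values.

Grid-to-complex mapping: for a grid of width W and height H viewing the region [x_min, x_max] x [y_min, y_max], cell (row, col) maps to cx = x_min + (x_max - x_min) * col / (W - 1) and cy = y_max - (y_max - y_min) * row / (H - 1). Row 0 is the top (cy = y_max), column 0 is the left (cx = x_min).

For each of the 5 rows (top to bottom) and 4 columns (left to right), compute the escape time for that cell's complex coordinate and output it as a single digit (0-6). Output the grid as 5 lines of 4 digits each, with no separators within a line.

Answer: 1233
3346
4666
4666
3356

Derivation:
(row=0, col=0): c = -1.7300 + 1.2500i → escape time 1
(row=0, col=1): c = -1.2133 + 1.2500i → escape time 2
(row=0, col=2): c = -0.6967 + 1.2500i → escape time 3
(row=0, col=3): c = -0.1800 + 1.2500i → escape time 3
(row=1, col=0): c = -1.7300 + 0.7550i → escape time 3
(row=1, col=1): c = -1.2133 + 0.7550i → escape time 3
(row=1, col=2): c = -0.6967 + 0.7550i → escape time 4
(row=1, col=3): c = -0.1800 + 0.7550i → escape time 6
(row=2, col=0): c = -1.7300 + 0.2600i → escape time 4
(row=2, col=1): c = -1.2133 + 0.2600i → escape time 6
(row=2, col=2): c = -0.6967 + 0.2600i → escape time 6
(row=2, col=3): c = -0.1800 + 0.2600i → escape time 6
(row=3, col=0): c = -1.7300 + -0.2350i → escape time 4
(row=3, col=1): c = -1.2133 + -0.2350i → escape time 6
(row=3, col=2): c = -0.6967 + -0.2350i → escape time 6
(row=3, col=3): c = -0.1800 + -0.2350i → escape time 6
(row=4, col=0): c = -1.7300 + -0.7300i → escape time 3
(row=4, col=1): c = -1.2133 + -0.7300i → escape time 3
(row=4, col=2): c = -0.6967 + -0.7300i → escape time 5
(row=4, col=3): c = -0.1800 + -0.7300i → escape time 6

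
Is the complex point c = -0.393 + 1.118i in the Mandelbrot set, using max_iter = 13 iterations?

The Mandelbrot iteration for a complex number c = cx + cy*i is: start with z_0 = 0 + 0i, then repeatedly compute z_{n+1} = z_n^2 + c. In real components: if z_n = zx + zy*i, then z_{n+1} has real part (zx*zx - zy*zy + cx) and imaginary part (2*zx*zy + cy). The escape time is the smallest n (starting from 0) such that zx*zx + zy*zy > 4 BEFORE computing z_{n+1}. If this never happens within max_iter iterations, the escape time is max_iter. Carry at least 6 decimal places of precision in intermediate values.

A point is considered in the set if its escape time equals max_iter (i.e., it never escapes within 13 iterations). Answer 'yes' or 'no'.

Answer: no

Derivation:
z_0 = 0 + 0i, c = -0.3930 + 1.1180i
Iter 1: z = -0.3930 + 1.1180i, |z|^2 = 1.4044
Iter 2: z = -1.4885 + 0.2393i, |z|^2 = 2.2728
Iter 3: z = 1.7653 + 0.4058i, |z|^2 = 3.2810
Iter 4: z = 2.5587 + 2.5506i, |z|^2 = 13.0524
Escaped at iteration 4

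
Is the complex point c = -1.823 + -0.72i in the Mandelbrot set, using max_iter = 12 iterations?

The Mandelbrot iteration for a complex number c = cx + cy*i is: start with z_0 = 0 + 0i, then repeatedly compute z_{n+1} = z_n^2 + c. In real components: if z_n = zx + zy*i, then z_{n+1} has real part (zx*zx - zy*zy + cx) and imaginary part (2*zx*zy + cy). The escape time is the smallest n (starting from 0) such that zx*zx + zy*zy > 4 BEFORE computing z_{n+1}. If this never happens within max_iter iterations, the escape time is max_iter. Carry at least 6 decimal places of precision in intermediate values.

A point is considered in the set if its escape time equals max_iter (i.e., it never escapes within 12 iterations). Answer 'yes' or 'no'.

z_0 = 0 + 0i, c = -1.8230 + -0.7200i
Iter 1: z = -1.8230 + -0.7200i, |z|^2 = 3.8417
Iter 2: z = 0.9819 + 1.9051i, |z|^2 = 4.5937
Escaped at iteration 2

Answer: no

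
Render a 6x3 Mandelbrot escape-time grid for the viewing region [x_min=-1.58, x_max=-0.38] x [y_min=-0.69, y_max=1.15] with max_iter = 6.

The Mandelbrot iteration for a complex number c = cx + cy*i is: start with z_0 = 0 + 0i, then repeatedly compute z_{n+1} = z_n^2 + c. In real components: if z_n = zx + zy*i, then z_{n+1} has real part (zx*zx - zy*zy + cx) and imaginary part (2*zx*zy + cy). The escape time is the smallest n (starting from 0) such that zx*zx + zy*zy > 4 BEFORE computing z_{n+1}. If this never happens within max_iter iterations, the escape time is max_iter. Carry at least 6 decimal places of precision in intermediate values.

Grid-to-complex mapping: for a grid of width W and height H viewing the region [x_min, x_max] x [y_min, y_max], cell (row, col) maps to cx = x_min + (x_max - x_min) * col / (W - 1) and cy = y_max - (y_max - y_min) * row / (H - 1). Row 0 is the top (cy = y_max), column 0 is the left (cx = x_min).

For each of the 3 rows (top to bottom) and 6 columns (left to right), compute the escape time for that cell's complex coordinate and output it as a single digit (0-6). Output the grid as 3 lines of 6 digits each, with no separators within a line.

Answer: 223334
566666
333466

Derivation:
(row=0, col=0): c = -1.5800 + 1.1500i → escape time 2
(row=0, col=1): c = -1.3400 + 1.1500i → escape time 2
(row=0, col=2): c = -1.1000 + 1.1500i → escape time 3
(row=0, col=3): c = -0.8600 + 1.1500i → escape time 3
(row=0, col=4): c = -0.6200 + 1.1500i → escape time 3
(row=0, col=5): c = -0.3800 + 1.1500i → escape time 4
(row=1, col=0): c = -1.5800 + 0.2300i → escape time 5
(row=1, col=1): c = -1.3400 + 0.2300i → escape time 6
(row=1, col=2): c = -1.1000 + 0.2300i → escape time 6
(row=1, col=3): c = -0.8600 + 0.2300i → escape time 6
(row=1, col=4): c = -0.6200 + 0.2300i → escape time 6
(row=1, col=5): c = -0.3800 + 0.2300i → escape time 6
(row=2, col=0): c = -1.5800 + -0.6900i → escape time 3
(row=2, col=1): c = -1.3400 + -0.6900i → escape time 3
(row=2, col=2): c = -1.1000 + -0.6900i → escape time 3
(row=2, col=3): c = -0.8600 + -0.6900i → escape time 4
(row=2, col=4): c = -0.6200 + -0.6900i → escape time 6
(row=2, col=5): c = -0.3800 + -0.6900i → escape time 6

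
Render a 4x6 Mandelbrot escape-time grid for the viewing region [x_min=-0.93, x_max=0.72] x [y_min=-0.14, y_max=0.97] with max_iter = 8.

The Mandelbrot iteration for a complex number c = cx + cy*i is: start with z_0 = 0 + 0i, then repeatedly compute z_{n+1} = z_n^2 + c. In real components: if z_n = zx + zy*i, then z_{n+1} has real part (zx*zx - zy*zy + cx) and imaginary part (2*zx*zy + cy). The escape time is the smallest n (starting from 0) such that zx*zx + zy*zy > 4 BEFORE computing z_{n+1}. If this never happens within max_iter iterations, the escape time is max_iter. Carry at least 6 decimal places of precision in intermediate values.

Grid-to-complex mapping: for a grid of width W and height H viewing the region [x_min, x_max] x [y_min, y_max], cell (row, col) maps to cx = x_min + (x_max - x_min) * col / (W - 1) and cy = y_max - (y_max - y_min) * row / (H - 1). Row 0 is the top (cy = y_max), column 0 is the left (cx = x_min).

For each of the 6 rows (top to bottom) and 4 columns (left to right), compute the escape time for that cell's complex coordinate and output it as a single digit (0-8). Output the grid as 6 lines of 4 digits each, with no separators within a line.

(row=0, col=0): c = -0.9300 + 0.9700i → escape time 3
(row=0, col=1): c = -0.3800 + 0.9700i → escape time 5
(row=0, col=2): c = 0.1700 + 0.9700i → escape time 4
(row=0, col=3): c = 0.7200 + 0.9700i → escape time 2
(row=1, col=0): c = -0.9300 + 0.7480i → escape time 4
(row=1, col=1): c = -0.3800 + 0.7480i → escape time 7
(row=1, col=2): c = 0.1700 + 0.7480i → escape time 6
(row=1, col=3): c = 0.7200 + 0.7480i → escape time 3
(row=2, col=0): c = -0.9300 + 0.5260i → escape time 5
(row=2, col=1): c = -0.3800 + 0.5260i → escape time 8
(row=2, col=2): c = 0.1700 + 0.5260i → escape time 8
(row=2, col=3): c = 0.7200 + 0.5260i → escape time 3
(row=3, col=0): c = -0.9300 + 0.3040i → escape time 8
(row=3, col=1): c = -0.3800 + 0.3040i → escape time 8
(row=3, col=2): c = 0.1700 + 0.3040i → escape time 8
(row=3, col=3): c = 0.7200 + 0.3040i → escape time 3
(row=4, col=0): c = -0.9300 + 0.0820i → escape time 8
(row=4, col=1): c = -0.3800 + 0.0820i → escape time 8
(row=4, col=2): c = 0.1700 + 0.0820i → escape time 8
(row=4, col=3): c = 0.7200 + 0.0820i → escape time 3
(row=5, col=0): c = -0.9300 + -0.1400i → escape time 8
(row=5, col=1): c = -0.3800 + -0.1400i → escape time 8
(row=5, col=2): c = 0.1700 + -0.1400i → escape time 8
(row=5, col=3): c = 0.7200 + -0.1400i → escape time 3

Answer: 3542
4763
5883
8883
8883
8883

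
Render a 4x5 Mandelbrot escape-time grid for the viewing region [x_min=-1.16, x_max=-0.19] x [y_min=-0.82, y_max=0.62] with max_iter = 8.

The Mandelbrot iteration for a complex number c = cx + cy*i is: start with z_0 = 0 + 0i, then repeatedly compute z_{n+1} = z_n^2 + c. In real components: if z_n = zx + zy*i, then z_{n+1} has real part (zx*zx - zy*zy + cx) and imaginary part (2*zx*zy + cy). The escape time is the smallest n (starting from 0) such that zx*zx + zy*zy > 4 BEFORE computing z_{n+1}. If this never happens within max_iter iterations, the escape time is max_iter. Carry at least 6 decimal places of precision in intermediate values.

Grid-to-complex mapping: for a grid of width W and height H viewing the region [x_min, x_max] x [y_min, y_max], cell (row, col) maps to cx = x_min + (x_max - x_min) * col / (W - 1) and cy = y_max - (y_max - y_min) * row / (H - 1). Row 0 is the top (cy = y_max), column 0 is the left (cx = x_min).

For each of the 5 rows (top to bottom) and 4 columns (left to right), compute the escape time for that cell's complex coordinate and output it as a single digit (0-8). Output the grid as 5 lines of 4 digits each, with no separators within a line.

(row=0, col=0): c = -1.1600 + 0.6200i → escape time 3
(row=0, col=1): c = -0.8367 + 0.6200i → escape time 5
(row=0, col=2): c = -0.5133 + 0.6200i → escape time 8
(row=0, col=3): c = -0.1900 + 0.6200i → escape time 8
(row=1, col=0): c = -1.1600 + 0.2600i → escape time 8
(row=1, col=1): c = -0.8367 + 0.2600i → escape time 8
(row=1, col=2): c = -0.5133 + 0.2600i → escape time 8
(row=1, col=3): c = -0.1900 + 0.2600i → escape time 8
(row=2, col=0): c = -1.1600 + -0.1000i → escape time 8
(row=2, col=1): c = -0.8367 + -0.1000i → escape time 8
(row=2, col=2): c = -0.5133 + -0.1000i → escape time 8
(row=2, col=3): c = -0.1900 + -0.1000i → escape time 8
(row=3, col=0): c = -1.1600 + -0.4600i → escape time 5
(row=3, col=1): c = -0.8367 + -0.4600i → escape time 6
(row=3, col=2): c = -0.5133 + -0.4600i → escape time 8
(row=3, col=3): c = -0.1900 + -0.4600i → escape time 8
(row=4, col=0): c = -1.1600 + -0.8200i → escape time 3
(row=4, col=1): c = -0.8367 + -0.8200i → escape time 4
(row=4, col=2): c = -0.5133 + -0.8200i → escape time 5
(row=4, col=3): c = -0.1900 + -0.8200i → escape time 8

Answer: 3588
8888
8888
5688
3458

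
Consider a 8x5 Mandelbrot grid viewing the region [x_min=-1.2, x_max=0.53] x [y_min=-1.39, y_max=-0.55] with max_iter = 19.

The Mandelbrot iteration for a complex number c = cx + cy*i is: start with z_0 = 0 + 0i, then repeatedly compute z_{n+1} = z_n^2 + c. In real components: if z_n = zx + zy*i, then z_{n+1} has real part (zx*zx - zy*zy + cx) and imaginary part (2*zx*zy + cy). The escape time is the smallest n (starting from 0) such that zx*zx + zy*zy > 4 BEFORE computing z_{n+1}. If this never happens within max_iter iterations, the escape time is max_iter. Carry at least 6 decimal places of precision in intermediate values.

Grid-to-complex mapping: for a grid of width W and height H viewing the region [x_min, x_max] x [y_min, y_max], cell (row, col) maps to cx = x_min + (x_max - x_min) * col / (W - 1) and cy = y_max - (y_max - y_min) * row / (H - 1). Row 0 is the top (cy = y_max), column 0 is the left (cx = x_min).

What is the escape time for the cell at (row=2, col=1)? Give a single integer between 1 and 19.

z_0 = 0 + 0i, c = -0.9529 + -0.9700i
Iter 1: z = -0.9529 + -0.9700i, |z|^2 = 1.8488
Iter 2: z = -0.9858 + 0.8785i, |z|^2 = 1.7437
Iter 3: z = -0.7529 + -2.7022i, |z|^2 = 7.8685
Escaped at iteration 3

Answer: 3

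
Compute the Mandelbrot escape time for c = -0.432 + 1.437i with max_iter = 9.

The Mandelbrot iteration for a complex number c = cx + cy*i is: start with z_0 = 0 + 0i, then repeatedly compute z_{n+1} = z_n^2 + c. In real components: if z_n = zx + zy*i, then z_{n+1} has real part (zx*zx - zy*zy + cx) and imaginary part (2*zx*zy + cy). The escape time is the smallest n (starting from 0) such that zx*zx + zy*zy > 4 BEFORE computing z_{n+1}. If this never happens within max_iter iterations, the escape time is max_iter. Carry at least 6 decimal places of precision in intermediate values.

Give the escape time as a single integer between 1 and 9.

z_0 = 0 + 0i, c = -0.4320 + 1.4370i
Iter 1: z = -0.4320 + 1.4370i, |z|^2 = 2.2516
Iter 2: z = -2.3103 + 0.1954i, |z|^2 = 5.3759
Escaped at iteration 2

Answer: 2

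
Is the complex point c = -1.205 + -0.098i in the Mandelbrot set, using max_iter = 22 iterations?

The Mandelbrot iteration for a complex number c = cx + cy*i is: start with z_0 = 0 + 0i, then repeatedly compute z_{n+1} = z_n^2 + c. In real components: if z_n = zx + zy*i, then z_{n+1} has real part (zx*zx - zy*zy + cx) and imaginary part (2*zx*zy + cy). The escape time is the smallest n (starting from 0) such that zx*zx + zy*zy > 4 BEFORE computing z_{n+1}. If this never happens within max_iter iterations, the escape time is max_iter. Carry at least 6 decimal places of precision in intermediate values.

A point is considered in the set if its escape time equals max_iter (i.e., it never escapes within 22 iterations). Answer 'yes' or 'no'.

Answer: yes

Derivation:
z_0 = 0 + 0i, c = -1.2050 + -0.0980i
Iter 1: z = -1.2050 + -0.0980i, |z|^2 = 1.4616
Iter 2: z = 0.2374 + 0.1382i, |z|^2 = 0.0755
Iter 3: z = -1.1677 + -0.0324i, |z|^2 = 1.3646
Iter 4: z = 0.1575 + -0.0224i, |z|^2 = 0.0253
Iter 5: z = -1.1807 + -0.1050i, |z|^2 = 1.4050
Iter 6: z = 0.1780 + 0.1501i, |z|^2 = 0.0542
Iter 7: z = -1.1958 + -0.0446i, |z|^2 = 1.4320
Iter 8: z = 0.2230 + 0.0086i, |z|^2 = 0.0498
Iter 9: z = -1.1553 + -0.0941i, |z|^2 = 1.3436
Iter 10: z = 0.1209 + 0.1195i, |z|^2 = 0.0289
Iter 11: z = -1.2047 + -0.0691i, |z|^2 = 1.4560
Iter 12: z = 0.2415 + 0.0685i, |z|^2 = 0.0630
Iter 13: z = -1.1514 + -0.0649i, |z|^2 = 1.3299
Iter 14: z = 0.1165 + 0.0515i, |z|^2 = 0.0162
Iter 15: z = -1.1941 + -0.0860i, |z|^2 = 1.4332
Iter 16: z = 0.2135 + 0.1074i, |z|^2 = 0.0571
Iter 17: z = -1.1710 + -0.0522i, |z|^2 = 1.3739
Iter 18: z = 0.1634 + 0.0242i, |z|^2 = 0.0273
Iter 19: z = -1.1789 + -0.0901i, |z|^2 = 1.3979
Iter 20: z = 0.1766 + 0.1144i, |z|^2 = 0.0443
Iter 21: z = -1.1869 + -0.0576i, |z|^2 = 1.4121
Did not escape in 22 iterations → in set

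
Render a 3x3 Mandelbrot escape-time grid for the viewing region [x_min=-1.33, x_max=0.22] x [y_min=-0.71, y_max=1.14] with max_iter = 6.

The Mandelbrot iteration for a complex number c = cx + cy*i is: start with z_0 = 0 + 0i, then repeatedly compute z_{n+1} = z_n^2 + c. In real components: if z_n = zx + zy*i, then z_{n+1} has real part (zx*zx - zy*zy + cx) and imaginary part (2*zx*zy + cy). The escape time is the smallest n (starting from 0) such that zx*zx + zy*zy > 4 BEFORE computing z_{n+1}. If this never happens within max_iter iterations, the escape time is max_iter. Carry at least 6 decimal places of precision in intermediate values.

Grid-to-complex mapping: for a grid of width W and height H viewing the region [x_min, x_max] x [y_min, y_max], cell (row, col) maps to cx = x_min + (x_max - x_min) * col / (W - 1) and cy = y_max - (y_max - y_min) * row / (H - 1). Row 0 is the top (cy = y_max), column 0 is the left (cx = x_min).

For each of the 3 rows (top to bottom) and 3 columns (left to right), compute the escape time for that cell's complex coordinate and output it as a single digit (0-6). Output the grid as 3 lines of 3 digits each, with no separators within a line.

(row=0, col=0): c = -1.3300 + 1.1400i → escape time 2
(row=0, col=1): c = -0.5550 + 1.1400i → escape time 3
(row=0, col=2): c = 0.2200 + 1.1400i → escape time 3
(row=1, col=0): c = -1.3300 + 0.2150i → escape time 6
(row=1, col=1): c = -0.5550 + 0.2150i → escape time 6
(row=1, col=2): c = 0.2200 + 0.2150i → escape time 6
(row=2, col=0): c = -1.3300 + -0.7100i → escape time 3
(row=2, col=1): c = -0.5550 + -0.7100i → escape time 6
(row=2, col=2): c = 0.2200 + -0.7100i → escape time 6

Answer: 233
666
366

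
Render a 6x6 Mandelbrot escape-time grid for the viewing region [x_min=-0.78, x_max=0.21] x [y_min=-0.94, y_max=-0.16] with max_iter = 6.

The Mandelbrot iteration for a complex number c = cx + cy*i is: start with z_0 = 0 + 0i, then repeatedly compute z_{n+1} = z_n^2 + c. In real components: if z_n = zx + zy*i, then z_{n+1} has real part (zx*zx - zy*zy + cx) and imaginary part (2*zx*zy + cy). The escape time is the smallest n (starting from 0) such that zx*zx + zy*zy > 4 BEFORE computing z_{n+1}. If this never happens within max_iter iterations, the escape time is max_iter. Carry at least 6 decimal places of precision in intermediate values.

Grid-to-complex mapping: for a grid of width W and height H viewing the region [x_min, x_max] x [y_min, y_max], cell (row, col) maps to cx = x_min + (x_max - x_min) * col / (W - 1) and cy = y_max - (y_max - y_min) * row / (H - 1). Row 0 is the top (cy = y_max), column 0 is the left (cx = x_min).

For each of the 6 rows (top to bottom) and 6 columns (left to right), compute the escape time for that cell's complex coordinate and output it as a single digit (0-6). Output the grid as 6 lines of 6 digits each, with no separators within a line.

Answer: 666666
666666
666666
566666
456665
345664

Derivation:
(row=0, col=0): c = -0.7800 + -0.1600i → escape time 6
(row=0, col=1): c = -0.5820 + -0.1600i → escape time 6
(row=0, col=2): c = -0.3840 + -0.1600i → escape time 6
(row=0, col=3): c = -0.1860 + -0.1600i → escape time 6
(row=0, col=4): c = 0.0120 + -0.1600i → escape time 6
(row=0, col=5): c = 0.2100 + -0.1600i → escape time 6
(row=1, col=0): c = -0.7800 + -0.3160i → escape time 6
(row=1, col=1): c = -0.5820 + -0.3160i → escape time 6
(row=1, col=2): c = -0.3840 + -0.3160i → escape time 6
(row=1, col=3): c = -0.1860 + -0.3160i → escape time 6
(row=1, col=4): c = 0.0120 + -0.3160i → escape time 6
(row=1, col=5): c = 0.2100 + -0.3160i → escape time 6
(row=2, col=0): c = -0.7800 + -0.4720i → escape time 6
(row=2, col=1): c = -0.5820 + -0.4720i → escape time 6
(row=2, col=2): c = -0.3840 + -0.4720i → escape time 6
(row=2, col=3): c = -0.1860 + -0.4720i → escape time 6
(row=2, col=4): c = 0.0120 + -0.4720i → escape time 6
(row=2, col=5): c = 0.2100 + -0.4720i → escape time 6
(row=3, col=0): c = -0.7800 + -0.6280i → escape time 5
(row=3, col=1): c = -0.5820 + -0.6280i → escape time 6
(row=3, col=2): c = -0.3840 + -0.6280i → escape time 6
(row=3, col=3): c = -0.1860 + -0.6280i → escape time 6
(row=3, col=4): c = 0.0120 + -0.6280i → escape time 6
(row=3, col=5): c = 0.2100 + -0.6280i → escape time 6
(row=4, col=0): c = -0.7800 + -0.7840i → escape time 4
(row=4, col=1): c = -0.5820 + -0.7840i → escape time 5
(row=4, col=2): c = -0.3840 + -0.7840i → escape time 6
(row=4, col=3): c = -0.1860 + -0.7840i → escape time 6
(row=4, col=4): c = 0.0120 + -0.7840i → escape time 6
(row=4, col=5): c = 0.2100 + -0.7840i → escape time 5
(row=5, col=0): c = -0.7800 + -0.9400i → escape time 3
(row=5, col=1): c = -0.5820 + -0.9400i → escape time 4
(row=5, col=2): c = -0.3840 + -0.9400i → escape time 5
(row=5, col=3): c = -0.1860 + -0.9400i → escape time 6
(row=5, col=4): c = 0.0120 + -0.9400i → escape time 6
(row=5, col=5): c = 0.2100 + -0.9400i → escape time 4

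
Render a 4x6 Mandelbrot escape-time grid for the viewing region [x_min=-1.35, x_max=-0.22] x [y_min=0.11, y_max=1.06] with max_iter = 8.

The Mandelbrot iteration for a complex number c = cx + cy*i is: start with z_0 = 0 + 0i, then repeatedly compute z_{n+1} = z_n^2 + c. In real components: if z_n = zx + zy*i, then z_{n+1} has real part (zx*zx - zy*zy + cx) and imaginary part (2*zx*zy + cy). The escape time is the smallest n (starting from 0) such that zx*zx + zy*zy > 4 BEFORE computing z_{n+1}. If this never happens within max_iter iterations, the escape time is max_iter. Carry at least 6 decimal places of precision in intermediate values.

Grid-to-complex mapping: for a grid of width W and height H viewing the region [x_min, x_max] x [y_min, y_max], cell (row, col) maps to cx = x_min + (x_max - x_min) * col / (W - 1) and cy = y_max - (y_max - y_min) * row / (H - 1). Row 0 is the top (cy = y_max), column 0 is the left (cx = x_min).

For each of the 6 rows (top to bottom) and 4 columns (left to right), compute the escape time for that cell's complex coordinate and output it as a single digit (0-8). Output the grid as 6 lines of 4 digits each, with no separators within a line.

(row=0, col=0): c = -1.3500 + 1.0600i → escape time 3
(row=0, col=1): c = -0.9733 + 1.0600i → escape time 3
(row=0, col=2): c = -0.5967 + 1.0600i → escape time 3
(row=0, col=3): c = -0.2200 + 1.0600i → escape time 6
(row=1, col=0): c = -1.3500 + 0.8700i → escape time 3
(row=1, col=1): c = -0.9733 + 0.8700i → escape time 3
(row=1, col=2): c = -0.5967 + 0.8700i → escape time 4
(row=1, col=3): c = -0.2200 + 0.8700i → escape time 8
(row=2, col=0): c = -1.3500 + 0.6800i → escape time 3
(row=2, col=1): c = -0.9733 + 0.6800i → escape time 4
(row=2, col=2): c = -0.5967 + 0.6800i → escape time 8
(row=2, col=3): c = -0.2200 + 0.6800i → escape time 8
(row=3, col=0): c = -1.3500 + 0.4900i → escape time 4
(row=3, col=1): c = -0.9733 + 0.4900i → escape time 5
(row=3, col=2): c = -0.5967 + 0.4900i → escape time 8
(row=3, col=3): c = -0.2200 + 0.4900i → escape time 8
(row=4, col=0): c = -1.3500 + 0.3000i → escape time 6
(row=4, col=1): c = -0.9733 + 0.3000i → escape time 8
(row=4, col=2): c = -0.5967 + 0.3000i → escape time 8
(row=4, col=3): c = -0.2200 + 0.3000i → escape time 8
(row=5, col=0): c = -1.3500 + 0.1100i → escape time 8
(row=5, col=1): c = -0.9733 + 0.1100i → escape time 8
(row=5, col=2): c = -0.5967 + 0.1100i → escape time 8
(row=5, col=3): c = -0.2200 + 0.1100i → escape time 8

Answer: 3336
3348
3488
4588
6888
8888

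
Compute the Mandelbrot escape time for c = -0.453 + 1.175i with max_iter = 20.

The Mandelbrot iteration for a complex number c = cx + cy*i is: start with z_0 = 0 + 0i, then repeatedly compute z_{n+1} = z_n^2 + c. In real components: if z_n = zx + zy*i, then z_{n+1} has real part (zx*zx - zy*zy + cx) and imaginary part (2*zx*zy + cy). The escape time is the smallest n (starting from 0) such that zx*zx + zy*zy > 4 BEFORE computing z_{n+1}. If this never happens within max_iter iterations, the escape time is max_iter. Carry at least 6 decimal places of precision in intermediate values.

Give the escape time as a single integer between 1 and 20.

z_0 = 0 + 0i, c = -0.4530 + 1.1750i
Iter 1: z = -0.4530 + 1.1750i, |z|^2 = 1.5858
Iter 2: z = -1.6284 + 0.1104i, |z|^2 = 2.6639
Iter 3: z = 2.1865 + 0.8153i, |z|^2 = 5.4456
Escaped at iteration 3

Answer: 3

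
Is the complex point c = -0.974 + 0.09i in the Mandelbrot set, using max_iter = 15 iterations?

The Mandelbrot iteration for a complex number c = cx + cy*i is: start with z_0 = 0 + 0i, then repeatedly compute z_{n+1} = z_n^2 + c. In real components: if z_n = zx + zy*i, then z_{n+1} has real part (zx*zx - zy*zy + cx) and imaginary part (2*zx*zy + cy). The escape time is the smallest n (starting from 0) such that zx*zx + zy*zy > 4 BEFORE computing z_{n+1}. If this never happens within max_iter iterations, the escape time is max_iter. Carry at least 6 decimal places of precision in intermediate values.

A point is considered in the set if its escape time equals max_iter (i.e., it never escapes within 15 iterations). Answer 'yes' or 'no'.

z_0 = 0 + 0i, c = -0.9740 + 0.0900i
Iter 1: z = -0.9740 + 0.0900i, |z|^2 = 0.9568
Iter 2: z = -0.0334 + -0.0853i, |z|^2 = 0.0084
Iter 3: z = -0.9802 + 0.0957i, |z|^2 = 0.9699
Iter 4: z = -0.0224 + -0.0976i, |z|^2 = 0.0100
Iter 5: z = -0.9830 + 0.0944i, |z|^2 = 0.9752
Iter 6: z = -0.0166 + -0.0956i, |z|^2 = 0.0094
Iter 7: z = -0.9829 + 0.0932i, |z|^2 = 0.9747
Iter 8: z = -0.0167 + -0.0931i, |z|^2 = 0.0090
Iter 9: z = -0.9824 + 0.0931i, |z|^2 = 0.9738
Iter 10: z = -0.0176 + -0.0929i, |z|^2 = 0.0089
Iter 11: z = -0.9823 + 0.0933i, |z|^2 = 0.9737
Iter 12: z = -0.0177 + -0.0932i, |z|^2 = 0.0090
Iter 13: z = -0.9824 + 0.0933i, |z|^2 = 0.9738
Iter 14: z = -0.0176 + -0.0933i, |z|^2 = 0.0090
Did not escape in 15 iterations → in set

Answer: yes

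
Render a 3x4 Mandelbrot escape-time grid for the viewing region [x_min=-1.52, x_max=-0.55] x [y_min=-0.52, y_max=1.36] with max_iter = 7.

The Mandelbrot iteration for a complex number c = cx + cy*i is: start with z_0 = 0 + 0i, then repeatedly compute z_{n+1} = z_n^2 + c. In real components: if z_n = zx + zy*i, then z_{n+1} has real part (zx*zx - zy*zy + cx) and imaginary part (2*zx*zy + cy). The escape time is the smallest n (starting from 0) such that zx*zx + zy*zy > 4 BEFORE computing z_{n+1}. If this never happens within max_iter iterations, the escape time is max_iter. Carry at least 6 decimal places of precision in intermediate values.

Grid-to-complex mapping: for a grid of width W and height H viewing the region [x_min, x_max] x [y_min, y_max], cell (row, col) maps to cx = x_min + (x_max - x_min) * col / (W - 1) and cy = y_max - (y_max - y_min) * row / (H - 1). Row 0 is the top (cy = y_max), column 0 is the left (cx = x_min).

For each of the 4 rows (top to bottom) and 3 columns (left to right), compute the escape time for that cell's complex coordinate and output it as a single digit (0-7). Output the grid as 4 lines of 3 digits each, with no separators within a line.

Answer: 122
336
777
357

Derivation:
(row=0, col=0): c = -1.5200 + 1.3600i → escape time 1
(row=0, col=1): c = -1.0350 + 1.3600i → escape time 2
(row=0, col=2): c = -0.5500 + 1.3600i → escape time 2
(row=1, col=0): c = -1.5200 + 0.7333i → escape time 3
(row=1, col=1): c = -1.0350 + 0.7333i → escape time 3
(row=1, col=2): c = -0.5500 + 0.7333i → escape time 6
(row=2, col=0): c = -1.5200 + 0.1067i → escape time 7
(row=2, col=1): c = -1.0350 + 0.1067i → escape time 7
(row=2, col=2): c = -0.5500 + 0.1067i → escape time 7
(row=3, col=0): c = -1.5200 + -0.5200i → escape time 3
(row=3, col=1): c = -1.0350 + -0.5200i → escape time 5
(row=3, col=2): c = -0.5500 + -0.5200i → escape time 7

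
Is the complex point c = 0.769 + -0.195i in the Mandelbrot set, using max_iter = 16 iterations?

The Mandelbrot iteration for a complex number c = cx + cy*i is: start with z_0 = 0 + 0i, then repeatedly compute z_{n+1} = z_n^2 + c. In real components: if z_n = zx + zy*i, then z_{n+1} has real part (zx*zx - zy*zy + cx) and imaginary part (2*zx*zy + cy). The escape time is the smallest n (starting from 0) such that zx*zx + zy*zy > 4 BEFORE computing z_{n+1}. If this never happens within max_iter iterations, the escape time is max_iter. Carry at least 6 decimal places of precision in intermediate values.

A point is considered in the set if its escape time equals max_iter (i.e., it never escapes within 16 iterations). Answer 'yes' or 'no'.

z_0 = 0 + 0i, c = 0.7690 + -0.1950i
Iter 1: z = 0.7690 + -0.1950i, |z|^2 = 0.6294
Iter 2: z = 1.3223 + -0.4949i, |z|^2 = 1.9935
Iter 3: z = 2.2726 + -1.5039i, |z|^2 = 7.4265
Escaped at iteration 3

Answer: no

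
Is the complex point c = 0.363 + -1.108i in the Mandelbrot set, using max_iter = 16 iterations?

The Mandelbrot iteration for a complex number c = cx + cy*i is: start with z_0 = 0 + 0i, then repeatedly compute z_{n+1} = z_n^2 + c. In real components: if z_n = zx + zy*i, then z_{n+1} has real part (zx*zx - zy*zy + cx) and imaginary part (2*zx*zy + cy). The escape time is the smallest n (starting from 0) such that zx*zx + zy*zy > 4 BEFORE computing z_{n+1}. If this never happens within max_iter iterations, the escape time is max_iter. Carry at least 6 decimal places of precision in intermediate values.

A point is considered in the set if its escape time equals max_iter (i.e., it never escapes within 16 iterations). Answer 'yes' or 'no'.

z_0 = 0 + 0i, c = 0.3630 + -1.1080i
Iter 1: z = 0.3630 + -1.1080i, |z|^2 = 1.3594
Iter 2: z = -0.7329 + -1.9124i, |z|^2 = 4.1944
Escaped at iteration 2

Answer: no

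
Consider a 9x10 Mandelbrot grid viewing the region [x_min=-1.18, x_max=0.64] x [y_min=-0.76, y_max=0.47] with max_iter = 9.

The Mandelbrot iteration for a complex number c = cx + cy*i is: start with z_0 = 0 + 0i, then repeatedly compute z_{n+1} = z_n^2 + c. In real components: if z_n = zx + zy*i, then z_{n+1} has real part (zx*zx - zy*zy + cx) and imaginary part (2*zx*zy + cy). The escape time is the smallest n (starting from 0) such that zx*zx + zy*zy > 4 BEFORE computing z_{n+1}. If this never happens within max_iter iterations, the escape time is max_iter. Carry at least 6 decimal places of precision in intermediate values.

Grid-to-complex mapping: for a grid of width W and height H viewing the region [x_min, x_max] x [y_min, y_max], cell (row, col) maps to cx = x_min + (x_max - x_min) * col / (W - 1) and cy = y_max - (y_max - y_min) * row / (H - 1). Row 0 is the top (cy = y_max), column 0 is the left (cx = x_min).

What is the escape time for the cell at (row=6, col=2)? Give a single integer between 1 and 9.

Answer: 9

Derivation:
z_0 = 0 + 0i, c = -0.7250 + -0.3500i
Iter 1: z = -0.7250 + -0.3500i, |z|^2 = 0.6481
Iter 2: z = -0.3219 + 0.1575i, |z|^2 = 0.1284
Iter 3: z = -0.6462 + -0.4514i, |z|^2 = 0.6213
Iter 4: z = -0.5112 + 0.2334i, |z|^2 = 0.3158
Iter 5: z = -0.5182 + -0.5886i, |z|^2 = 0.6149
Iter 6: z = -0.8029 + 0.2600i, |z|^2 = 0.7123
Iter 7: z = -0.1479 + -0.7675i, |z|^2 = 0.6109
Iter 8: z = -1.2922 + -0.1230i, |z|^2 = 1.6849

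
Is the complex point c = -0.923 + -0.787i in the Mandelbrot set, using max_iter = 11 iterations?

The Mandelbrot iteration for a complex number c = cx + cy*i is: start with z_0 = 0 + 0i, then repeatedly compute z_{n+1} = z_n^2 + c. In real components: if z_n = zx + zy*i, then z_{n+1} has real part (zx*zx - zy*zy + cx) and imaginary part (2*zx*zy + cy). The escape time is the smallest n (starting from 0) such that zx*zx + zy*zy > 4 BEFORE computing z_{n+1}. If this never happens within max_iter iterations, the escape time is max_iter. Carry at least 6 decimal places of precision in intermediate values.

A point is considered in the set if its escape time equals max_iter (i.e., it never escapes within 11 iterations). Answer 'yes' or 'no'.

Answer: no

Derivation:
z_0 = 0 + 0i, c = -0.9230 + -0.7870i
Iter 1: z = -0.9230 + -0.7870i, |z|^2 = 1.4713
Iter 2: z = -0.6904 + 0.6658i, |z|^2 = 0.9200
Iter 3: z = -0.8896 + -1.7064i, |z|^2 = 3.7031
Iter 4: z = -3.0434 + 2.2490i, |z|^2 = 14.3202
Escaped at iteration 4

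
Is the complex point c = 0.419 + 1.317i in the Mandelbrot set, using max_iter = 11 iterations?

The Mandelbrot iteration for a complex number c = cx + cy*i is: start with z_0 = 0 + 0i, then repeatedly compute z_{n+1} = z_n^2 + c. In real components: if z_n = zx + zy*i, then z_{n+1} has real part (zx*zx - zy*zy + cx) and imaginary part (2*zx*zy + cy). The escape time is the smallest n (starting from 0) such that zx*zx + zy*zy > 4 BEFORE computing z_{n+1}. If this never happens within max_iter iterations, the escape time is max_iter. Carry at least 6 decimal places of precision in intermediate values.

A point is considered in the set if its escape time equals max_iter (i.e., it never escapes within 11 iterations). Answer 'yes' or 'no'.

z_0 = 0 + 0i, c = 0.4190 + 1.3170i
Iter 1: z = 0.4190 + 1.3170i, |z|^2 = 1.9101
Iter 2: z = -1.1399 + 2.4206i, |z|^2 = 7.1590
Escaped at iteration 2

Answer: no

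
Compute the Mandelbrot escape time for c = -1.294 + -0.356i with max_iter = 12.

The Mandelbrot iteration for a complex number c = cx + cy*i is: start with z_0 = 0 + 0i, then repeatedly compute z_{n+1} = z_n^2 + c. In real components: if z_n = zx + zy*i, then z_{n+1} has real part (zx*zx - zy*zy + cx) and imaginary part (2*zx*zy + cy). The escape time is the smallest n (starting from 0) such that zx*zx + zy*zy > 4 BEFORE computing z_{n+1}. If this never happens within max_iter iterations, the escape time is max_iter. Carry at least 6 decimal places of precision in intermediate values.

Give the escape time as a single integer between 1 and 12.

z_0 = 0 + 0i, c = -1.2940 + -0.3560i
Iter 1: z = -1.2940 + -0.3560i, |z|^2 = 1.8012
Iter 2: z = 0.2537 + 0.5653i, |z|^2 = 0.3840
Iter 3: z = -1.5492 + -0.0692i, |z|^2 = 2.4049
Iter 4: z = 1.1013 + -0.1417i, |z|^2 = 1.2330
Iter 5: z = -0.1011 + -0.6682i, |z|^2 = 0.4567
Iter 6: z = -1.7303 + -0.2208i, |z|^2 = 3.0425
Iter 7: z = 1.6510 + 0.4082i, |z|^2 = 2.8924
Iter 8: z = 1.2652 + 0.9919i, |z|^2 = 2.5845
Iter 9: z = -0.6771 + 2.1538i, |z|^2 = 5.0972
Escaped at iteration 9

Answer: 9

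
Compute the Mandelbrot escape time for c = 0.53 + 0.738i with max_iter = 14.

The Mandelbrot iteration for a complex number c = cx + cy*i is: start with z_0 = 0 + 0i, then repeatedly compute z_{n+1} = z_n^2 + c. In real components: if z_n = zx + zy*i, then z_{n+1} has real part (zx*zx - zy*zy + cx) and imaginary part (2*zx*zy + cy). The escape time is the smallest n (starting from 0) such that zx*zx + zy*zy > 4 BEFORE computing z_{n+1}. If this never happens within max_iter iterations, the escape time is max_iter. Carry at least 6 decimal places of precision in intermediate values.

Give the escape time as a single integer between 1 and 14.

Answer: 3

Derivation:
z_0 = 0 + 0i, c = 0.5300 + 0.7380i
Iter 1: z = 0.5300 + 0.7380i, |z|^2 = 0.8255
Iter 2: z = 0.2663 + 1.5203i, |z|^2 = 2.3821
Iter 3: z = -1.7104 + 1.5476i, |z|^2 = 5.3203
Escaped at iteration 3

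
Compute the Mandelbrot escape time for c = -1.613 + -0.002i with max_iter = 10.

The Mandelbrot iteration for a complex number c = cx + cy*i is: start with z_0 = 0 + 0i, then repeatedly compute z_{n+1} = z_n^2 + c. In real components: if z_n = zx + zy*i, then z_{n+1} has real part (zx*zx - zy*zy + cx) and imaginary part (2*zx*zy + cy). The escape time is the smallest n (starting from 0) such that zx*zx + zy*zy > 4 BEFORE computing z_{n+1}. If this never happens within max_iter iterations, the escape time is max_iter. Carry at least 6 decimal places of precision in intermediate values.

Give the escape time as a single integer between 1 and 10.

z_0 = 0 + 0i, c = -1.6130 + -0.0020i
Iter 1: z = -1.6130 + -0.0020i, |z|^2 = 2.6018
Iter 2: z = 0.9888 + 0.0045i, |z|^2 = 0.9777
Iter 3: z = -0.6354 + 0.0068i, |z|^2 = 0.4037
Iter 4: z = -1.2094 + -0.0106i, |z|^2 = 1.4627
Iter 5: z = -0.1506 + 0.0237i, |z|^2 = 0.0232
Iter 6: z = -1.5909 + -0.0092i, |z|^2 = 2.5310
Iter 7: z = 0.9179 + 0.0271i, |z|^2 = 0.8432
Iter 8: z = -0.7713 + 0.0478i, |z|^2 = 0.5971
Iter 9: z = -1.0204 + -0.0757i, |z|^2 = 1.0470

Answer: 10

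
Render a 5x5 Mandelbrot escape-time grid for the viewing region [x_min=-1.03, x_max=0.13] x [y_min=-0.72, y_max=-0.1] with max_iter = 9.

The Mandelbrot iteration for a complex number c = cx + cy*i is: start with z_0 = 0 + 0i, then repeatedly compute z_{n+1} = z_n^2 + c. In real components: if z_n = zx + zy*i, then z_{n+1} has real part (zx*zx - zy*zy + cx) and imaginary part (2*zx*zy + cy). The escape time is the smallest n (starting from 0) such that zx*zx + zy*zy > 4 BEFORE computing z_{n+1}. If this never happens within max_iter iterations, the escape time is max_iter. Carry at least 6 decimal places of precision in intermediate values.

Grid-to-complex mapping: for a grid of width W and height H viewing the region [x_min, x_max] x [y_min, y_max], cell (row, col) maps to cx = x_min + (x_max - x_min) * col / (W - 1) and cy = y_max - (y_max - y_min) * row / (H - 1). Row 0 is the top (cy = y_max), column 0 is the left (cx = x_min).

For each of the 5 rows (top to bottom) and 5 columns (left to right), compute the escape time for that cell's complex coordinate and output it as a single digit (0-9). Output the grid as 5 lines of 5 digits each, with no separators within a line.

(row=0, col=0): c = -1.0300 + -0.1000i → escape time 9
(row=0, col=1): c = -0.7400 + -0.1000i → escape time 9
(row=0, col=2): c = -0.4500 + -0.1000i → escape time 9
(row=0, col=3): c = -0.1600 + -0.1000i → escape time 9
(row=0, col=4): c = 0.1300 + -0.1000i → escape time 9
(row=1, col=0): c = -1.0300 + -0.2550i → escape time 9
(row=1, col=1): c = -0.7400 + -0.2550i → escape time 9
(row=1, col=2): c = -0.4500 + -0.2550i → escape time 9
(row=1, col=3): c = -0.1600 + -0.2550i → escape time 9
(row=1, col=4): c = 0.1300 + -0.2550i → escape time 9
(row=2, col=0): c = -1.0300 + -0.4100i → escape time 6
(row=2, col=1): c = -0.7400 + -0.4100i → escape time 8
(row=2, col=2): c = -0.4500 + -0.4100i → escape time 9
(row=2, col=3): c = -0.1600 + -0.4100i → escape time 9
(row=2, col=4): c = 0.1300 + -0.4100i → escape time 9
(row=3, col=0): c = -1.0300 + -0.5650i → escape time 5
(row=3, col=1): c = -0.7400 + -0.5650i → escape time 6
(row=3, col=2): c = -0.4500 + -0.5650i → escape time 9
(row=3, col=3): c = -0.1600 + -0.5650i → escape time 9
(row=3, col=4): c = 0.1300 + -0.5650i → escape time 9
(row=4, col=0): c = -1.0300 + -0.7200i → escape time 3
(row=4, col=1): c = -0.7400 + -0.7200i → escape time 4
(row=4, col=2): c = -0.4500 + -0.7200i → escape time 7
(row=4, col=3): c = -0.1600 + -0.7200i → escape time 9
(row=4, col=4): c = 0.1300 + -0.7200i → escape time 7

Answer: 99999
99999
68999
56999
34797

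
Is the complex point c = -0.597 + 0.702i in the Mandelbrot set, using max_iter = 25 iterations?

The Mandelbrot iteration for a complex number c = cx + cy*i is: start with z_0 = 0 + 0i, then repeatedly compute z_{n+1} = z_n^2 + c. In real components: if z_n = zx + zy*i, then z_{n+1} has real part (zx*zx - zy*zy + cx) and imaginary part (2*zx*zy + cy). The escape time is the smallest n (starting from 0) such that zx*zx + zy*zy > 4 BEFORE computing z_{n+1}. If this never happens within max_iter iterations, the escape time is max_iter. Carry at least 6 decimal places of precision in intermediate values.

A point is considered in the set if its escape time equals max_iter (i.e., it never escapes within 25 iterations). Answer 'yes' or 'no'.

Answer: no

Derivation:
z_0 = 0 + 0i, c = -0.5970 + 0.7020i
Iter 1: z = -0.5970 + 0.7020i, |z|^2 = 0.8492
Iter 2: z = -0.7334 + -0.1362i, |z|^2 = 0.5564
Iter 3: z = -0.0777 + 0.9018i, |z|^2 = 0.8192
Iter 4: z = -1.4041 + 0.5619i, |z|^2 = 2.2873
Iter 5: z = 1.0589 + -0.8760i, |z|^2 = 1.8885
Iter 6: z = -0.2432 + -1.1531i, |z|^2 = 1.3887
Iter 7: z = -1.8675 + 1.2628i, |z|^2 = 5.0820
Escaped at iteration 7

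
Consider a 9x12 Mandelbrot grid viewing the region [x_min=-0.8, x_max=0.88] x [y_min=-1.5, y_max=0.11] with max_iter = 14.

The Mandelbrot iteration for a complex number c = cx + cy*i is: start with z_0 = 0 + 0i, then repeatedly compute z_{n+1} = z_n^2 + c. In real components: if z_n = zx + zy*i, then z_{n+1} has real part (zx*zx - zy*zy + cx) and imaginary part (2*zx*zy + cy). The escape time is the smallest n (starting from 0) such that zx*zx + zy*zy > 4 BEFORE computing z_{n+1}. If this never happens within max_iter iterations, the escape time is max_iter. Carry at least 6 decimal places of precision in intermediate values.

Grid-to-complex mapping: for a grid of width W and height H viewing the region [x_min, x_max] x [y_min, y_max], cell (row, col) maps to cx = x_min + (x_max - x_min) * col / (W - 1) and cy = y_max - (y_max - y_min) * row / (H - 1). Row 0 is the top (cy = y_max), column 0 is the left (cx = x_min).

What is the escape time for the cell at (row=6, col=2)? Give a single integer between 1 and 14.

z_0 = 0 + 0i, c = -0.3800 + -0.7682i
Iter 1: z = -0.3800 + -0.7682i, |z|^2 = 0.7345
Iter 2: z = -0.8257 + -0.1844i, |z|^2 = 0.7158
Iter 3: z = 0.2678 + -0.4637i, |z|^2 = 0.2868
Iter 4: z = -0.5233 + -1.0165i, |z|^2 = 1.3072
Iter 5: z = -1.1395 + 0.2958i, |z|^2 = 1.3860
Iter 6: z = 0.8310 + -1.4423i, |z|^2 = 2.7707
Iter 7: z = -1.7696 + -3.1652i, |z|^2 = 13.1500
Escaped at iteration 7

Answer: 7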